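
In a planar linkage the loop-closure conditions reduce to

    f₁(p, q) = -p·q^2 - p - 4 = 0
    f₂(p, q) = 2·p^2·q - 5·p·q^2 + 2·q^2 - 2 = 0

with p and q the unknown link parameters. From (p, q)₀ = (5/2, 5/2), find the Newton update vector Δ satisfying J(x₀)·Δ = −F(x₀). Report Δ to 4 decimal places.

(-2.0310, -0.5920)

At (5/2, 5/2): F = (-22.1250, -36.3750).
Jacobian J = [[-q^2 - 1, -2·p·q], [4·p·q - 5·q^2, 2·p^2 - 10·p·q + 4·q]].
At the point, J = [[-7.2500, -12.5000], [-6.2500, -40.0000]] (det J = 211.8750).
Solving J·Δ = −F gives Δ = (-2.0310, -0.5920).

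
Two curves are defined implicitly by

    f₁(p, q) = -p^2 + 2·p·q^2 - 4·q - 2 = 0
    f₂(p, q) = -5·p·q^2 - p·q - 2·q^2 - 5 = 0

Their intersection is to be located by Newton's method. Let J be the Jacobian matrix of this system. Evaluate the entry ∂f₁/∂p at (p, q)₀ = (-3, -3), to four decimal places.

∂f₁/∂p = -2·p + 2·q^2.
At (-3, -3) this is 24.0000.

24.0000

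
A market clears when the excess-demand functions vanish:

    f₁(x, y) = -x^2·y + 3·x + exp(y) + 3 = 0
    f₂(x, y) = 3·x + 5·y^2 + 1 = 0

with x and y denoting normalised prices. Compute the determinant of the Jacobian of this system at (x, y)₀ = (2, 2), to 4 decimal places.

J = [[-2·x·y + 3, -x^2 + exp(y)], [3, 10·y]].
At the point, J = [[-5.0000, 3.389056], [3.0000, 20.0000]].
det J = -110.1672.

-110.1672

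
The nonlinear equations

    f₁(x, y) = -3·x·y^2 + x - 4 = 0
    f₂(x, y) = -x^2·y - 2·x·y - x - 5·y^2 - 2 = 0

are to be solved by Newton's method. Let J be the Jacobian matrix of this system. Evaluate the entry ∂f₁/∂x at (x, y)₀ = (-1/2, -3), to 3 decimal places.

∂f₁/∂x = -3·y^2 + 1.
At (-1/2, -3) this is -26.000.

-26.000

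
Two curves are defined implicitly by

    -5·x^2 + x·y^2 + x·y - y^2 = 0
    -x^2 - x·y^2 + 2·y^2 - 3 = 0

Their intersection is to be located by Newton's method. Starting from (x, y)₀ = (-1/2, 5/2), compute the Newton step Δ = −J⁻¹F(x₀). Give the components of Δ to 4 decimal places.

At (-1/2, 5/2): F = (-11.8750, 12.3750).
Jacobian J = [[-10·x + y^2 + y, 2·x·y + x - 2·y], [-2·x - y^2, -2·x·y + 4·y]].
At the point, J = [[13.7500, -8.0000], [-5.2500, 12.5000]] (det J = 129.8750).
Solving J·Δ = −F gives Δ = (0.3807, -0.8301).

(0.3807, -0.8301)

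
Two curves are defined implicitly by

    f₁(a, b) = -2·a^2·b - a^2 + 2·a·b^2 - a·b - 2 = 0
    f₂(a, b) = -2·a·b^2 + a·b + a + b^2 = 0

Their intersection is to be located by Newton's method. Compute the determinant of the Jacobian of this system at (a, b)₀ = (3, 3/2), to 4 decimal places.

246.0000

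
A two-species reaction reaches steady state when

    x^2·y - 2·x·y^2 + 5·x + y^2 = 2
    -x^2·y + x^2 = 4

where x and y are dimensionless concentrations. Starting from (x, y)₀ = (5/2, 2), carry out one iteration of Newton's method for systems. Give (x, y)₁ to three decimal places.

(0.947, 1.603)

At (5/2, 2): F = (7.000, -10.250).
Jacobian J = [[2·x·y - 2·y^2 + 5, x^2 - 4·x·y + 2·y], [-2·x·y + 2·x, -x^2]].
At the point, J = [[7.000, -9.750], [-5.000, -6.250]] (det J = -92.500).
Solving J·Δ = −F gives Δ = (-1.553, -0.397).
Then the next iterate is (x, y)₁ = (0.947, 1.603).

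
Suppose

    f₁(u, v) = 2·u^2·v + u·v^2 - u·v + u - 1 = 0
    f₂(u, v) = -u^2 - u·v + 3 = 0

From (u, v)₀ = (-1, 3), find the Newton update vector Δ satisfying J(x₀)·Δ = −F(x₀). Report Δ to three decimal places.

(1.625, -3.375)

At (-1, 3): F = (-2.000, 5.000).
Jacobian J = [[4·u·v + v^2 - v + 1, 2·u^2 + 2·u·v - u], [-2·u - v, -u]].
At the point, J = [[-5.000, -3.000], [-1.000, 1.000]] (det J = -8.000).
Solving J·Δ = −F gives Δ = (1.625, -3.375).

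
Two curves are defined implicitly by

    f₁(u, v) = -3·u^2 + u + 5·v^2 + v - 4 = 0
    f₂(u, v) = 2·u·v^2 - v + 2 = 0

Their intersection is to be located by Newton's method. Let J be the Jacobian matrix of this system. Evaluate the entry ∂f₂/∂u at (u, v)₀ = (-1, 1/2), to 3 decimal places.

0.500

∂f₂/∂u = 2·v^2.
At (-1, 1/2) this is 0.500.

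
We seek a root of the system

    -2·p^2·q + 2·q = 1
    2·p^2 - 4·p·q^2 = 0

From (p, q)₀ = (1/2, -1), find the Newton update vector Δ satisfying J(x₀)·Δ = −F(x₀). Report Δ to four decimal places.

At (1/2, -1): F = (-2.5000, -1.5000).
Jacobian J = [[-4·p·q, -2·p^2 + 2], [4·p - 4·q^2, -8·p·q]].
At the point, J = [[2.0000, 1.5000], [-2.0000, 4.0000]] (det J = 11.0000).
Solving J·Δ = −F gives Δ = (0.7045, 0.7273).

(0.7045, 0.7273)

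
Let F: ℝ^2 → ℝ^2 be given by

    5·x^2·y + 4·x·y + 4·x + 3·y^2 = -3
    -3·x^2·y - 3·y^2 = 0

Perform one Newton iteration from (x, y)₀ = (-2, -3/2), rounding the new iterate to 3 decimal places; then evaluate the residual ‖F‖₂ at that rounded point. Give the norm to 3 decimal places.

At (-2, -3/2): F = (-16.250, 11.250).
Jacobian J = [[10·x·y + 4·y + 4, 5·x^2 + 4·x + 6·y], [-6·x·y, -3·x^2 - 6·y]].
At the point, J = [[28.000, 3.000], [-18.000, -3.000]] (det J = -30.000).
Solving J·Δ = −F gives Δ = (0.500, 0.750).
Then the next iterate is (x, y)₁ = (-1.500, -0.750).
Re-evaluating at (-1.500, -0.750): F = (-5.250, 3.375), so ‖F‖₂ = 6.241.

6.241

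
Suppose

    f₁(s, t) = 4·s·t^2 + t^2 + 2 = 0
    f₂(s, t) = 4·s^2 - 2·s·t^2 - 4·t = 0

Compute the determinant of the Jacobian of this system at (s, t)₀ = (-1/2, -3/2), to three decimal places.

J = [[4·t^2, 8·s·t + 2·t], [8·s - 2·t^2, -4·s·t - 4]].
At the point, J = [[9.000, 3.000], [-8.500, -7.000]].
det J = -37.500.

-37.500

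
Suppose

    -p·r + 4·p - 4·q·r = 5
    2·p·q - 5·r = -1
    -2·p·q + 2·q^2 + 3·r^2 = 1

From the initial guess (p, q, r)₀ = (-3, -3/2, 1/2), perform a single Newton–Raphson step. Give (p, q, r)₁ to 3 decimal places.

(-2.694, -1.467, 1.777)

At (-3, -3/2, 1/2): F = (-12.500, 7.500, -4.750).
Jacobian J = [[-r + 4, -4·r, -p - 4·q], [2·q, 2·p, -5], [-2·q, -2·p + 4·q, 6·r]].
At the point, J = [[3.500, -2.000, 9.000], [-3.000, -6.000, -5.000], [3.000, 0.000, 3.000]] (det J = 111.000).
Solving J·Δ = −F gives Δ = (0.306, 0.033, 1.277).
Then the next iterate is (p, q, r)₁ = (-2.694, -1.467, 1.777).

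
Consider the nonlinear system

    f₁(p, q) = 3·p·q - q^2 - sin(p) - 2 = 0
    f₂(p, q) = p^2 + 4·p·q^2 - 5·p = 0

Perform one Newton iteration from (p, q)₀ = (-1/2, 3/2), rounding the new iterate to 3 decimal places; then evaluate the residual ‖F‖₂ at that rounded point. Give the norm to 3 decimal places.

95.317

At (-1/2, 3/2): F = (-6.02057, -1.750).
Jacobian J = [[3·q - cos(p), 3·p - 2·q], [2·p + 4·q^2 - 5, 8·p·q]].
At the point, J = [[3.62242, -4.500], [3.000, -6.000]] (det J = -8.23450).
Solving J·Δ = −F gives Δ = (3.430, 1.424).
Then the next iterate is (p, q)₁ = (2.930, 2.924).
Re-evaluating at (2.930, 2.924): F = (14.94217, 94.13827), so ‖F‖₂ = 95.317.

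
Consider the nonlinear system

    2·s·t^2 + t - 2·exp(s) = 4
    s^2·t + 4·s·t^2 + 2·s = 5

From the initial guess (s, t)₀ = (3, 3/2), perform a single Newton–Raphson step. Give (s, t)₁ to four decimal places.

At (3, 3/2): F = (-29.171074, 41.5000).
Jacobian J = [[2·t^2 - 2·exp(s), 4·s·t + 1], [2·s·t + 4·t^2 + 2, s^2 + 8·s·t]].
At the point, J = [[-35.671074, 19.0000], [20.0000, 45.0000]] (det J = -1985.198323).
Solving J·Δ = −F gives Δ = (-1.0584, -0.4518).
Then the next iterate is (s, t)₁ = (1.9416, 1.0482).

(1.9416, 1.0482)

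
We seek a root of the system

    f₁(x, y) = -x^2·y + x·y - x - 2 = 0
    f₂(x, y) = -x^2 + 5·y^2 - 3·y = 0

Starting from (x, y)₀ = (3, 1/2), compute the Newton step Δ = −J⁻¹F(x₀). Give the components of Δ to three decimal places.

(-1.663, -0.363)

At (3, 1/2): F = (-8.000, -9.250).
Jacobian J = [[-2·x·y + y - 1, -x^2 + x], [-2·x, 10·y - 3]].
At the point, J = [[-3.500, -6.000], [-6.000, 2.000]] (det J = -43.000).
Solving J·Δ = −F gives Δ = (-1.663, -0.363).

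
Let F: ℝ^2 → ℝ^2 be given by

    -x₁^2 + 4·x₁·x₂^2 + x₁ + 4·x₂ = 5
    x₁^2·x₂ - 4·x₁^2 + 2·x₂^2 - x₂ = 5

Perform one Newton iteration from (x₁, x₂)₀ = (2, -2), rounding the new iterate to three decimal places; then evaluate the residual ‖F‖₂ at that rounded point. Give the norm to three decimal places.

At (2, -2): F = (17.000, -19.000).
Jacobian J = [[-2·x₁ + 4·x₂^2 + 1, 8·x₁·x₂ + 4], [2·x₁·x₂ - 8·x₁, x₁^2 + 4·x₂ - 1]].
At the point, J = [[13.000, -28.000], [-24.000, -5.000]] (det J = -737.000).
Solving J·Δ = −F gives Δ = (-0.837, 0.218).
Then the next iterate is (x₁, x₂)₁ = (1.163, -1.782).
Re-evaluating at (1.163, -1.782): F = (2.45497, -4.68751), so ‖F‖₂ = 5.291.

5.291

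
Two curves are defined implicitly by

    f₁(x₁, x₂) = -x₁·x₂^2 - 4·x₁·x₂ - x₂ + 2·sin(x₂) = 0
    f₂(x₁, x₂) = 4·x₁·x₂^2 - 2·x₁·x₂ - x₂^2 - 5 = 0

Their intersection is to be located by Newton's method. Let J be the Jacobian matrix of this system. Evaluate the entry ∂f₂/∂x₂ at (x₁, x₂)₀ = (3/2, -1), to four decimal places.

∂f₂/∂x₂ = 8·x₁·x₂ - 2·x₁ - 2·x₂.
At (3/2, -1) this is -13.0000.

-13.0000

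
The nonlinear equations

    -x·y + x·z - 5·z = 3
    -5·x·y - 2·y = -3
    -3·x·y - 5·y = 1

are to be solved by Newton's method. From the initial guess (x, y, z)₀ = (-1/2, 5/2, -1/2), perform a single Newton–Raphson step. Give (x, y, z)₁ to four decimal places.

(-0.2895, -0.7368, -0.7273)

At (-1/2, 5/2, -1/2): F = (1.0000, 4.2500, -9.7500).
Jacobian J = [[-y + z, -x, x - 5], [-5·y, -5·x - 2, 0], [-3·y, -3·x - 5, 0]].
At the point, J = [[-3.0000, 0.5000, -5.5000], [-12.5000, 0.5000, 0.0000], [-7.5000, -3.5000, 0.0000]] (det J = -261.2500).
Solving J·Δ = −F gives Δ = (0.2105, -3.2368, -0.2273).
Then the next iterate is (x, y, z)₁ = (-0.2895, -0.7368, -0.7273).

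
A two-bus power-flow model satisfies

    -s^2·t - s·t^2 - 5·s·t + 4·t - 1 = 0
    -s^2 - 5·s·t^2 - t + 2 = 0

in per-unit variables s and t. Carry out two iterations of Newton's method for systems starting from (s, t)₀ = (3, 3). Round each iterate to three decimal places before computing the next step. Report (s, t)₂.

At (3, 3): F = (-88.000, -145.000).
Jacobian J = [[-2·s·t - t^2 - 5·t, -s^2 - 2·s·t - 5·s + 4], [-2·s - 5·t^2, -10·s·t - 1]].
At the point, J = [[-42.000, -38.000], [-51.000, -91.000]] (det J = 1884.000).
Solving J·Δ = −F gives Δ = (-1.326, -0.850).
Then the next iterate is (s, t)₁ = (1.674, 2.150).
Round to (1.674, 2.150) and repeat: F = (-24.15846, -41.64260), J = [[-22.57070, -14.37048], [-26.46050, -36.991]].
Δ = (-0.649, -0.661), so (s, t)₂ = (1.025, 1.489).

(1.025, 1.489)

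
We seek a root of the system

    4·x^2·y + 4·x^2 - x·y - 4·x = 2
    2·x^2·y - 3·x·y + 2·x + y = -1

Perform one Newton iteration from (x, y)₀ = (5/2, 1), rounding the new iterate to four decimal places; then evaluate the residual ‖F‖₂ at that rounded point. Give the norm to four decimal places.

5047.4263

At (5/2, 1): F = (35.5000, 12.0000).
Jacobian J = [[8·x·y + 8·x - y - 4, 4·x^2 - x], [4·x·y - 3·y + 2, 2·x^2 - 3·x + 1]].
At the point, J = [[35.0000, 22.5000], [9.0000, 6.0000]] (det J = 7.5000).
Solving J·Δ = −F gives Δ = (7.6000, -13.4000).
Then the next iterate is (x, y)₁ = (10.1000, -12.4000).
Re-evaluating at (10.1000, -12.4000): F = (-4568.8160, -2145.3280), so ‖F‖₂ = 5047.4263.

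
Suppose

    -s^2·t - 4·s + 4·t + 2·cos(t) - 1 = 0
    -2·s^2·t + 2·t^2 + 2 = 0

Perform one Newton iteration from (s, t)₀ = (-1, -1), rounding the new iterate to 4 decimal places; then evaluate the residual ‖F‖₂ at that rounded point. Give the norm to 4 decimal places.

2.5584

At (-1, -1): F = (1.080605, 6.0000).
Jacobian J = [[-2·s·t - 4, -s^2 - 2·sin(t) + 4], [-4·s·t, -2·s^2 + 4·t]].
At the point, J = [[-6.0000, 4.682942], [-4.0000, -6.0000]] (det J = 54.731768).
Solving J·Δ = −F gives Δ = (0.6318, 0.5788).
Then the next iterate is (s, t)₁ = (-0.3682, -0.4212).
Re-evaluating at (-0.3682, -0.4212): F = (0.670301, 2.469024), so ‖F‖₂ = 2.5584.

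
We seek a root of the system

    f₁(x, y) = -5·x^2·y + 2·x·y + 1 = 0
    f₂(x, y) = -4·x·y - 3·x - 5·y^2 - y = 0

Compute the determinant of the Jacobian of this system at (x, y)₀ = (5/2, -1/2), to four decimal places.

-95.2500

J = [[-10·x·y + 2·y, -5·x^2 + 2·x], [-4·y - 3, -4·x - 10·y - 1]].
At the point, J = [[11.5000, -26.2500], [-1.0000, -6.0000]].
det J = -95.2500.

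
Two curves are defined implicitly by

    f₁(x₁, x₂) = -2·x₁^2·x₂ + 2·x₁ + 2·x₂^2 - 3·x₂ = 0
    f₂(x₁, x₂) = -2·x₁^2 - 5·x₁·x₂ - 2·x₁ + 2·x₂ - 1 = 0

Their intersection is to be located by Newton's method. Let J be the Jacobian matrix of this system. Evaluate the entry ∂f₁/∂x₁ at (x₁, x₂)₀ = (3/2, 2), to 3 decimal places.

-10.000

∂f₁/∂x₁ = -4·x₁·x₂ + 2.
At (3/2, 2) this is -10.000.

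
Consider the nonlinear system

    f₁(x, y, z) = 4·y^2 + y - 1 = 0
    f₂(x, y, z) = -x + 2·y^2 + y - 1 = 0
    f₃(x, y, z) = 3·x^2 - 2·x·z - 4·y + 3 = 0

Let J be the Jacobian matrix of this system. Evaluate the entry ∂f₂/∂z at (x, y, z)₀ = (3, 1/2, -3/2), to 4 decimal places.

0.0000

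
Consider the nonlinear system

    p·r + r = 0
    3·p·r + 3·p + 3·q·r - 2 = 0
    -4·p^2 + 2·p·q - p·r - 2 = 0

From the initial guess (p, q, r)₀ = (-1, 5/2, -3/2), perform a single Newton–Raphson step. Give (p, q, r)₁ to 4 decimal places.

At (-1, 5/2, -3/2): F = (0.0000, -11.7500, -12.5000).
Jacobian J = [[r, 0, p + 1], [3·r + 3, 3·r, 3·p + 3·q], [-8·p + 2·q - r, 2·p, -p]].
At the point, J = [[-1.5000, 0.0000, 0.0000], [-1.5000, -4.5000, 4.5000], [14.5000, -2.0000, 1.0000]] (det J = -6.7500).
Solving J·Δ = −F gives Δ = (0.0000, -9.8889, -7.2778).
Then the next iterate is (p, q, r)₁ = (-1.0000, -7.3889, -8.7778).

(-1.0000, -7.3889, -8.7778)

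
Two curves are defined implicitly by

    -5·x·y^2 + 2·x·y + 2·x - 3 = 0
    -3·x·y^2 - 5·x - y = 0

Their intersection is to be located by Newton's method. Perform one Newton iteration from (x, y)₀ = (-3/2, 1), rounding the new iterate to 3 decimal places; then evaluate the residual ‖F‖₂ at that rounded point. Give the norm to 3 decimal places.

4.327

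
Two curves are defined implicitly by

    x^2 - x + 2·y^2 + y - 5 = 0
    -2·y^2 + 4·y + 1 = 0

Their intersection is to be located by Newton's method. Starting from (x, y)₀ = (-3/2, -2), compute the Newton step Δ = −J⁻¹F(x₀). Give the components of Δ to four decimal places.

(-1.0000, 1.2500)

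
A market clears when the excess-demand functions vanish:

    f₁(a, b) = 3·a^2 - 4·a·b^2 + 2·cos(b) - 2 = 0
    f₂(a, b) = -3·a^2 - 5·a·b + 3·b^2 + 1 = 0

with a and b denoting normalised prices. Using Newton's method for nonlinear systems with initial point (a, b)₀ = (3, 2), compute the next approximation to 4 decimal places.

(1.4863, 1.4609)

At (3, 2): F = (-23.832294, -44.0000).
Jacobian J = [[6·a - 4·b^2, -8·a·b - 2·sin(b)], [-6·a - 5·b, -5·a + 6·b]].
At the point, J = [[2.0000, -49.818595], [-28.0000, -3.0000]] (det J = -1400.920656).
Solving J·Δ = −F gives Δ = (-1.5137, -0.5391).
Then the next iterate is (a, b)₁ = (1.4863, 1.4609).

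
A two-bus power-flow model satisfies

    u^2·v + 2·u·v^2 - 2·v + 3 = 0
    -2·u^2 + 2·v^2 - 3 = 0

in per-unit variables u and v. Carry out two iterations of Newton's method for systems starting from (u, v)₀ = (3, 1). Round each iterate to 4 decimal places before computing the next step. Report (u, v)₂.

(0.2854, 0.6683)

At (3, 1): F = (16.0000, -19.0000).
Jacobian J = [[2·u·v + 2·v^2, u^2 + 4·u·v - 2], [-4·u, 4·v]].
At the point, J = [[8.0000, 19.0000], [-12.0000, 4.0000]] (det J = 260.0000).
Solving J·Δ = −F gives Δ = (-1.6346, -0.1538).
Then the next iterate is (u, v)₁ = (1.3654, 0.8462).
Round to (1.3654, 0.8462) and repeat: F = (4.840587, -5.296525), J = [[3.742912, 4.485923], [-5.4616, 3.3848]].
Δ = (-1.0800, -0.1779), so (u, v)₂ = (0.2854, 0.6683).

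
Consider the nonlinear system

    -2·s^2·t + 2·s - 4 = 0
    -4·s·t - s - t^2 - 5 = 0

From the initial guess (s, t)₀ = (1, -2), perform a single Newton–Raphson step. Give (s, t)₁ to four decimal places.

(1.2857, 0.4286)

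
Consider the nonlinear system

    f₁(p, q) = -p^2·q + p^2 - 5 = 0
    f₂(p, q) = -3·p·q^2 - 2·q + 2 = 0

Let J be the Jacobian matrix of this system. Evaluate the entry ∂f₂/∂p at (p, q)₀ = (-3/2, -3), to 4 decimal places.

∂f₂/∂p = -3·q^2.
At (-3/2, -3) this is -27.0000.

-27.0000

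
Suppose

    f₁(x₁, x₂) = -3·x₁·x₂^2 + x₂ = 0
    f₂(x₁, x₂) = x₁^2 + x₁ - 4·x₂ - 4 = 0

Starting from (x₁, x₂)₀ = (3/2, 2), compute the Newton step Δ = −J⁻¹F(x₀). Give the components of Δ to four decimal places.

At (3/2, 2): F = (-16.0000, -8.2500).
Jacobian J = [[-3·x₂^2, -6·x₁·x₂ + 1], [2·x₁ + 1, -4]].
At the point, J = [[-12.0000, -17.0000], [4.0000, -4.0000]] (det J = 116.0000).
Solving J·Δ = −F gives Δ = (0.6573, -1.4052).

(0.6573, -1.4052)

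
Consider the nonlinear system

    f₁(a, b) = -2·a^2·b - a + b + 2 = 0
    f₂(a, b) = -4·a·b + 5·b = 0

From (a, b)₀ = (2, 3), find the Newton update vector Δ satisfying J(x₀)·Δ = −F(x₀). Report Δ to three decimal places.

(0.000, -3.000)

At (2, 3): F = (-21.000, -9.000).
Jacobian J = [[-4·a·b - 1, -2·a^2 + 1], [-4·b, -4·a + 5]].
At the point, J = [[-25.000, -7.000], [-12.000, -3.000]] (det J = -9.000).
Solving J·Δ = −F gives Δ = (0.000, -3.000).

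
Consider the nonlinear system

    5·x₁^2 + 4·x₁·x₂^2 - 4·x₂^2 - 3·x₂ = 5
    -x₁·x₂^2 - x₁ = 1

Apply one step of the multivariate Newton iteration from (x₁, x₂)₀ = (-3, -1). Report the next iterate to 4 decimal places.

(-1.5654, -0.6449)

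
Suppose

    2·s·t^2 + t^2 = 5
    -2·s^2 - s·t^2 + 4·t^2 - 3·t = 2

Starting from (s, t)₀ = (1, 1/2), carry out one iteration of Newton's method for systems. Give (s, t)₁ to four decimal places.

(-0.1176, 2.1029)

At (1, 1/2): F = (-4.2500, -4.7500).
Jacobian J = [[2·t^2, 4·s·t + 2·t], [-4·s - t^2, -2·s·t + 8·t - 3]].
At the point, J = [[0.5000, 3.0000], [-4.2500, 0.0000]] (det J = 12.7500).
Solving J·Δ = −F gives Δ = (-1.1176, 1.6029).
Then the next iterate is (s, t)₁ = (-0.1176, 2.1029).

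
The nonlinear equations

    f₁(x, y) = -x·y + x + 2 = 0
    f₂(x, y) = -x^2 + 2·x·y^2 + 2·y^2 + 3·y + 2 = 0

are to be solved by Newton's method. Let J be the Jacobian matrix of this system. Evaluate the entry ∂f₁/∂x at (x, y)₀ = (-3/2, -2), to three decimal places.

∂f₁/∂x = -y + 1.
At (-3/2, -2) this is 3.000.

3.000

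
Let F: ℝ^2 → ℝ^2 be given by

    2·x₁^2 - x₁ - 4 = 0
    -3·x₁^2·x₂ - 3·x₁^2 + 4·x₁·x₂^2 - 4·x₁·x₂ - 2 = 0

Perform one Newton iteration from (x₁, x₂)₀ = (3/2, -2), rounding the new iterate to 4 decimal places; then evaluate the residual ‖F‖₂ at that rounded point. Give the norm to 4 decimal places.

At (3/2, -2): F = (-1.0000, 40.7500).
Jacobian J = [[4·x₁ - 1, 0], [-6·x₁·x₂ - 6·x₁ + 4·x₂^2 - 4·x₂, -3·x₁^2 + 8·x₁·x₂ - 4·x₁]].
At the point, J = [[5.0000, 0.0000], [33.0000, -36.7500]] (det J = -183.7500).
Solving J·Δ = −F gives Δ = (0.2000, 1.2884).
Then the next iterate is (x₁, x₂)₁ = (1.7000, -0.7116).
Re-evaluating at (1.7000, -0.7116): F = (0.0800, 3.781799), so ‖F‖₂ = 3.7826.

3.7826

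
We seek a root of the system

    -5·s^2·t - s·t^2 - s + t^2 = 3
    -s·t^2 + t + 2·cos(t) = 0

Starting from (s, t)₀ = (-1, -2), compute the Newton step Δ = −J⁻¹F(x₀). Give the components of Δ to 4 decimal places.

(-0.1657, 1.5494)

At (-1, -2): F = (16.0000, 1.167706).
Jacobian J = [[-10·s·t - t^2 - 1, -5·s^2 - 2·s·t + 2·t], [-t^2, -2·s·t - 2·sin(t) + 1]].
At the point, J = [[-25.0000, -13.0000], [-4.0000, -1.181405]] (det J = -22.464871).
Solving J·Δ = −F gives Δ = (-0.1657, 1.5494).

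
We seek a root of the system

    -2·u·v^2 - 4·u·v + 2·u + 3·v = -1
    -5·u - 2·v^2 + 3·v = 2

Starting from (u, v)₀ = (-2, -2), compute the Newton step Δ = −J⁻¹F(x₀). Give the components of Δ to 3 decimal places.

(-43.000, -19.000)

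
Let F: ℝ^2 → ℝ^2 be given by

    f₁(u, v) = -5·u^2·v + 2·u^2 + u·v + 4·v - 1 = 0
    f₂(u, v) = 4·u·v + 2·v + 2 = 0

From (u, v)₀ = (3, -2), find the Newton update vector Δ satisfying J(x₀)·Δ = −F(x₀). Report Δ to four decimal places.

(-0.4645, 1.5917)

At (3, -2): F = (93.0000, -26.0000).
Jacobian J = [[-10·u·v + 4·u + v, -5·u^2 + u + 4], [4·v, 4·u + 2]].
At the point, J = [[70.0000, -38.0000], [-8.0000, 14.0000]] (det J = 676.0000).
Solving J·Δ = −F gives Δ = (-0.4645, 1.5917).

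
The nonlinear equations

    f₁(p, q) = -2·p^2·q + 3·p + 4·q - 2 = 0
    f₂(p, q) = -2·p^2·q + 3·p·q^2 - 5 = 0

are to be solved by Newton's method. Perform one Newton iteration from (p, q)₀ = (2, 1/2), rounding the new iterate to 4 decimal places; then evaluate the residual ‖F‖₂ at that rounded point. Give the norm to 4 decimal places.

At (2, 1/2): F = (2.0000, -7.5000).
Jacobian J = [[-4·p·q + 3, -2·p^2 + 4], [-4·p·q + 3·q^2, -2·p^2 + 6·p·q]].
At the point, J = [[-1.0000, -4.0000], [-3.2500, -2.0000]] (det J = -11.0000).
Solving J·Δ = −F gives Δ = (-3.0909, 1.2727).
Then the next iterate is (p, q)₁ = (-1.0909, 1.7727).
Re-evaluating at (-1.0909, 1.7727): F = (-2.401149, -19.503595), so ‖F‖₂ = 19.6508.

19.6508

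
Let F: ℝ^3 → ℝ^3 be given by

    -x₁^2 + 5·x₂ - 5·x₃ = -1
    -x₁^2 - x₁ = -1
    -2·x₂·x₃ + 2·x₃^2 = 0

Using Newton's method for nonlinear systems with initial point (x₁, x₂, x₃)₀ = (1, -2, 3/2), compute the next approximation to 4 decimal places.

At (1, -2, 3/2): F = (-17.5000, -1.0000, 10.5000).
Jacobian J = [[-2·x₁, 5, -5], [-2·x₁ - 1, 0, 0], [0, -2·x₃, -2·x₂ + 4·x₃]].
At the point, J = [[-2.0000, 5.0000, -5.0000], [-3.0000, 0.0000, 0.0000], [0.0000, -3.0000, 10.0000]] (det J = 105.0000).
Solving J·Δ = −F gives Δ = (-0.3333, 3.3095, -0.0571).
Then the next iterate is (x₁, x₂, x₃)₁ = (0.6667, 1.3095, 1.4429).

(0.6667, 1.3095, 1.4429)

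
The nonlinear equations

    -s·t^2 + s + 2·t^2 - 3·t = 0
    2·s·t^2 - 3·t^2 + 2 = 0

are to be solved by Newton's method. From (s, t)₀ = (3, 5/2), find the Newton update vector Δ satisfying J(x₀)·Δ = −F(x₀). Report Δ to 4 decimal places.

At (3, 5/2): F = (-10.7500, 20.7500).
Jacobian J = [[-t^2 + 1, -2·s·t + 4·t - 3], [2·t^2, 4·s·t - 6·t]].
At the point, J = [[-5.2500, -8.0000], [12.5000, 15.0000]] (det J = 21.2500).
Solving J·Δ = −F gives Δ = (-0.2235, -1.1971).

(-0.2235, -1.1971)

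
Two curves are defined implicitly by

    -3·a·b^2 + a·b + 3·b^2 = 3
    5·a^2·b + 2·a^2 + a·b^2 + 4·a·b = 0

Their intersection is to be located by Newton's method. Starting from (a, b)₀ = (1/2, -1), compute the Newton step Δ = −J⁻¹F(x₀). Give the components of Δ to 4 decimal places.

At (1/2, -1): F = (-2.0000, -2.2500).
Jacobian J = [[-3·b^2 + b, -6·a·b + a + 6·b], [10·a·b + 4·a + b^2 + 4·b, 5·a^2 + 2·a·b + 4·a]].
At the point, J = [[-4.0000, -2.5000], [-6.0000, 2.2500]] (det J = -24.0000).
Solving J·Δ = −F gives Δ = (-0.4219, -0.1250).

(-0.4219, -0.1250)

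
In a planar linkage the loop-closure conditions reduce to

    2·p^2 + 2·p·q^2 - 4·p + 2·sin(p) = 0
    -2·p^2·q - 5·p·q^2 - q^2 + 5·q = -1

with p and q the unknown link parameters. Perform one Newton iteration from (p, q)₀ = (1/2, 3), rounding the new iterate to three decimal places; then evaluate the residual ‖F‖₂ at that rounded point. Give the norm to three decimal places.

808.750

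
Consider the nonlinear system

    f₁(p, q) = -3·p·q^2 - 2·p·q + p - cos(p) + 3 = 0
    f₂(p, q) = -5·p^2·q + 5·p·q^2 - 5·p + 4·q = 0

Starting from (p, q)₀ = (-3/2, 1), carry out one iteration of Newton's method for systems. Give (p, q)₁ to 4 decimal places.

At (-3/2, 1): F = (8.929263, -7.2500).
Jacobian J = [[-3·q^2 - 2·q + sin(p) + 1, -6·p·q - 2·p], [-10·p·q + 5·q^2 - 5, -5·p^2 + 10·p·q + 4]].
At the point, J = [[-4.997495, 12.0000], [15.0000, -22.2500]] (det J = -68.805737).
Solving J·Δ = −F gives Δ = (-1.6231, -1.4200).
Then the next iterate is (p, q)₁ = (-3.1231, -0.4200).

(-3.1231, -0.4200)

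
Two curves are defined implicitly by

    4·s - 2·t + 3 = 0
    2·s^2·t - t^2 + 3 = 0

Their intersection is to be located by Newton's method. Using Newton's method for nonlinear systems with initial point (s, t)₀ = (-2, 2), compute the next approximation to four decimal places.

(-2.3750, -3.2500)

At (-2, 2): F = (-9.0000, 15.0000).
Jacobian J = [[4, -2], [4·s·t, 2·s^2 - 2·t]].
At the point, J = [[4.0000, -2.0000], [-16.0000, 4.0000]] (det J = -16.0000).
Solving J·Δ = −F gives Δ = (-0.3750, -5.2500).
Then the next iterate is (s, t)₁ = (-2.3750, -3.2500).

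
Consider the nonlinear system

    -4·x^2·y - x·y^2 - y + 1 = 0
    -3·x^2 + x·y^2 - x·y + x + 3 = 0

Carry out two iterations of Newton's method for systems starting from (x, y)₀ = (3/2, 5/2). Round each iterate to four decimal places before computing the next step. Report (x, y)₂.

At (3/2, 5/2): F = (-33.3750, 3.3750).
Jacobian J = [[-8·x·y - y^2, -4·x^2 - 2·x·y - 1], [-6·x + y^2 - y + 1, 2·x·y - x]].
At the point, J = [[-36.2500, -17.5000], [-4.2500, 6.0000]] (det J = -291.8750).
Solving J·Δ = −F gives Δ = (-0.4837, -0.9051).
Then the next iterate is (x, y)₁ = (1.0163, 1.5949).
Round to (1.0163, 1.5949) and repeat: F = (-9.769338, 1.881974), J = [[-15.510881, -8.373257], [-4.148994, 2.225494]].
Δ = (-0.0864, -1.0067), so (x, y)₂ = (0.9299, 0.5882).

(0.9299, 0.5882)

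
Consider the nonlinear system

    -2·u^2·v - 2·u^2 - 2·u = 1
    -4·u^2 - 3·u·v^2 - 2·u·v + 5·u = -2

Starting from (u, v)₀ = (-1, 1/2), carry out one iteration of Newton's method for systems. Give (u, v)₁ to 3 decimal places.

At (-1, 1/2): F = (-2.000, -5.250).
Jacobian J = [[-4·u·v - 4·u - 2, -2·u^2], [-8·u - 3·v^2 - 2·v + 5, -6·u·v - 2·u]].
At the point, J = [[4.000, -2.000], [11.250, 5.000]] (det J = 42.500).
Solving J·Δ = −F gives Δ = (0.482, -0.035).
Then the next iterate is (u, v)₁ = (-0.518, 0.465).

(-0.518, 0.465)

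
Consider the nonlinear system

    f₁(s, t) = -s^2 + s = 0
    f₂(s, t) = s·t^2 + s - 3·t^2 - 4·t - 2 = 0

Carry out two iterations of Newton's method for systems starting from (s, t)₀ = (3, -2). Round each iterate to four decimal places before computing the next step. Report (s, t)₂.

At (3, -2): F = (-6.0000, 9.0000).
Jacobian J = [[-2·s + 1, 0], [t^2 + 1, 2·s·t - 6·t - 4]].
At the point, J = [[-5.0000, 0.0000], [5.0000, -4.0000]] (det J = 20.0000).
Solving J·Δ = −F gives Δ = (-1.2000, 0.7500).
Then the next iterate is (s, t)₁ = (1.8000, -1.2500).
Round to (1.8000, -1.2500) and repeat: F = (-1.4400, 2.9250), J = [[-2.6000, 0.0000], [2.5625, -1.0000]].
Δ = (-0.5538, 1.5058), so (s, t)₂ = (1.2462, 0.2558).

(1.2462, 0.2558)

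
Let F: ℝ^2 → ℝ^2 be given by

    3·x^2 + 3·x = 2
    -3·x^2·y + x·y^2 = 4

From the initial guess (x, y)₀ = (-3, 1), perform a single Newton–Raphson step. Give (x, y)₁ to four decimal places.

(-1.9333, 0.5838)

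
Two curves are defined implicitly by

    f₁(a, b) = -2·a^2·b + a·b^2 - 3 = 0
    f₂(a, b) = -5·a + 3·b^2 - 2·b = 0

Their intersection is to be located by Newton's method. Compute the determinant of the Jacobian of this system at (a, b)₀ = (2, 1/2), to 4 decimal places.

-33.7500

J = [[-4·a·b + b^2, -2·a^2 + 2·a·b], [-5, 6·b - 2]].
At the point, J = [[-3.7500, -6.0000], [-5.0000, 1.0000]].
det J = -33.7500.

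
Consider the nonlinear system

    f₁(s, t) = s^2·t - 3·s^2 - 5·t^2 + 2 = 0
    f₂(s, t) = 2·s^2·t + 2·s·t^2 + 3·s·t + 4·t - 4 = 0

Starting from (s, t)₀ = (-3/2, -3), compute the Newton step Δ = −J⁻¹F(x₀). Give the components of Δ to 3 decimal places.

(0.303, 1.583)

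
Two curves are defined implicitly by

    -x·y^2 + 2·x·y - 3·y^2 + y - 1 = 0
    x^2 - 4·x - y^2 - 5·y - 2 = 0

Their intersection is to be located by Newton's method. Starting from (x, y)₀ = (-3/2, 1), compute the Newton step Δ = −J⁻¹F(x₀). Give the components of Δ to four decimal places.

At (-3/2, 1): F = (-4.5000, 0.2500).
Jacobian J = [[-y^2 + 2·y, -2·x·y + 2·x - 6·y + 1], [2·x - 4, -2·y - 5]].
At the point, J = [[1.0000, -5.0000], [-7.0000, -7.0000]] (det J = -42.0000).
Solving J·Δ = −F gives Δ = (0.7798, -0.7440).

(0.7798, -0.7440)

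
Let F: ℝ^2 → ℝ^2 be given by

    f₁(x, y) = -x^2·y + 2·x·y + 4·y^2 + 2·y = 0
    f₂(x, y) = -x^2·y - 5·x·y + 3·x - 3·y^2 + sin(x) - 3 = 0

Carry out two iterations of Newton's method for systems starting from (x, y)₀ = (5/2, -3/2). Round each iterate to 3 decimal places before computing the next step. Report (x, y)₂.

At (5/2, -3/2): F = (7.875, 26.47347).
Jacobian J = [[-2·x·y + 2·y, -x^2 + 2·x + 8·y + 2], [-2·x·y - 5·y + cos(x) + 3, -x^2 - 5·x - 6·y]].
At the point, J = [[4.500, -11.250], [17.19886, -9.750]] (det J = 149.61213).
Solving J·Δ = −F gives Δ = (-1.477, 0.109).
Then the next iterate is (x, y)₁ = (1.023, -1.391).
Round to (1.023, -1.391) and repeat: F = (3.56726, 3.68872), J = [[0.06399, -8.12853], [13.32179, 2.18447]].
Δ = (-0.348, 0.436), so (x, y)₂ = (0.675, -0.955).

(0.675, -0.955)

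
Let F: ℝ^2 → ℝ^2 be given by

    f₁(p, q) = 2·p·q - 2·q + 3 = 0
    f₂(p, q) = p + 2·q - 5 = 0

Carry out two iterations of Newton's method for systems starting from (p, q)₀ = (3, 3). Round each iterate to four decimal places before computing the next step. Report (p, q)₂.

At (3, 3): F = (15.0000, 4.0000).
Jacobian J = [[2·q, 2·p - 2], [1, 2]].
At the point, J = [[6.0000, 4.0000], [1.0000, 2.0000]] (det J = 8.0000).
Solving J·Δ = −F gives Δ = (-1.7500, -1.1250).
Then the next iterate is (p, q)₁ = (1.2500, 1.8750).
Round to (1.2500, 1.8750) and repeat: F = (3.9375, 0.0000), J = [[3.7500, 0.5000], [1.0000, 2.0000]].
Δ = (-1.1250, 0.5625), so (p, q)₂ = (0.1250, 2.4375).

(0.1250, 2.4375)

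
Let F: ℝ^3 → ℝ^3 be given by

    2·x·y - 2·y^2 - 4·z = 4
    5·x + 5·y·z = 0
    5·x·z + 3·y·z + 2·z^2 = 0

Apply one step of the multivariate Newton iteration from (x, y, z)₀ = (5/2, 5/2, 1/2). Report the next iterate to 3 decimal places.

At (5/2, 5/2, 1/2): F = (-6.000, 18.750, 10.500).
Jacobian J = [[2·y, 2·x - 4·y, -4], [5, 5·z, 5·y], [5·z, 3·z, 5·x + 3·y + 4·z]].
At the point, J = [[5.000, -5.000, -4.000], [5.000, 2.500, 12.500], [2.500, 1.500, 22.000]] (det J = 570.000).
Solving J·Δ = −F gives Δ = (-2.072, -3.257, -0.020).
Then the next iterate is (x, y, z)₁ = (0.428, -0.757, 0.480).

(0.428, -0.757, 0.480)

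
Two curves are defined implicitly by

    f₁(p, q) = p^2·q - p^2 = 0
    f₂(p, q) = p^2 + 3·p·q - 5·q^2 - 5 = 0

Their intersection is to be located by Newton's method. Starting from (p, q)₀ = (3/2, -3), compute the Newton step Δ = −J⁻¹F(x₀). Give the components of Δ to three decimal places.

(-0.431, 1.700)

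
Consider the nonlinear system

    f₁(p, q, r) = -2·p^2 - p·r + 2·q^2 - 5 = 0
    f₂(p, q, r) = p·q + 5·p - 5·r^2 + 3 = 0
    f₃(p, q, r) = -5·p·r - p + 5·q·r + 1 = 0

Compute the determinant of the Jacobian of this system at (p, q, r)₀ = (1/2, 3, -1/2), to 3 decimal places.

-1127.750

J = [[-4·p - r, 4·q, -p], [q + 5, p, -10·r], [-5·r - 1, 5·r, -5·p + 5·q]].
At the point, J = [[-1.500, 12.000, -0.500], [8.000, 0.500, 5.000], [1.500, -2.500, 12.500]].
det J = -1127.750.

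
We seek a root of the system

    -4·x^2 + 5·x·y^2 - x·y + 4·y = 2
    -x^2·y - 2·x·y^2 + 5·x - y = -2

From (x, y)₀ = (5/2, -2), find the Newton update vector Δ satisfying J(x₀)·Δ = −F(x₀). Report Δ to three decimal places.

(-1.895, 0.334)

At (5/2, -2): F = (20.000, 9.000).
Jacobian J = [[-8·x + 5·y^2 - y, 10·x·y - x + 4], [-2·x·y - 2·y^2 + 5, -x^2 - 4·x·y - 1]].
At the point, J = [[2.000, -48.500], [7.000, 12.750]] (det J = 365.000).
Solving J·Δ = −F gives Δ = (-1.895, 0.334).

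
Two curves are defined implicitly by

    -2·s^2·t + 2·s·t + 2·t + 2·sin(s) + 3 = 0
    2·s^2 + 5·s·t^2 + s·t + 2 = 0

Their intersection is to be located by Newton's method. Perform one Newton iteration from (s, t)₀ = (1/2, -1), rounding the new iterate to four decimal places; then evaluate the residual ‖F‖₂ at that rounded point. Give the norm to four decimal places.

At (1/2, -1): F = (1.458851, 4.5000).
Jacobian J = [[-4·s·t + 2·t + 2·cos(s), -2·s^2 + 2·s + 2], [4·s + 5·t^2 + t, 10·s·t + s]].
At the point, J = [[1.755165, 2.5000], [6.0000, -4.5000]] (det J = -22.898243).
Solving J·Δ = −F gives Δ = (-0.7780, -0.0373).
Then the next iterate is (s, t)₁ = (-0.2780, -1.0373).
Re-evaluating at (-0.2780, -1.0373): F = (1.113606, 0.947310), so ‖F‖₂ = 1.4620.

1.4620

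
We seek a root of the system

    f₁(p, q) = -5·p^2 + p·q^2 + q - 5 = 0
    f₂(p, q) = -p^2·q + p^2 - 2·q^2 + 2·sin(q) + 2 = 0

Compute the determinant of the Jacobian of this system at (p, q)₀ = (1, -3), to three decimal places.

30.980

J = [[-10·p + q^2, 2·p·q + 1], [-2·p·q + 2·p, -p^2 - 4·q + 2·cos(q)]].
At the point, J = [[-1.000, -5.000], [8.000, 9.02002]].
det J = 30.980.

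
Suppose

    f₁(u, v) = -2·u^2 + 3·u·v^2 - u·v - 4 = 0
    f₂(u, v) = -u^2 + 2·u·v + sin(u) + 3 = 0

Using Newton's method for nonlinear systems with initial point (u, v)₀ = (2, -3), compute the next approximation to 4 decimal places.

(1.1311, -2.2399)

At (2, -3): F = (48.0000, -12.090703).
Jacobian J = [[-4·u + 3·v^2 - v, 6·u·v - u], [-2·u + 2·v + cos(u), 2·u]].
At the point, J = [[22.0000, -38.0000], [-10.416147, 4.0000]] (det J = -307.813580).
Solving J·Δ = −F gives Δ = (-0.8689, 0.7601).
Then the next iterate is (u, v)₁ = (1.1311, -2.2399).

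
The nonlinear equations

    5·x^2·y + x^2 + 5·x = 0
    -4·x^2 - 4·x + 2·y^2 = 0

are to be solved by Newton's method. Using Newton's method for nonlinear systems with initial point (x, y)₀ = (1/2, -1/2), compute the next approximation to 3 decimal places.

At (1/2, -1/2): F = (2.125, -2.500).
Jacobian J = [[10·x·y + 2·x + 5, 5·x^2], [-8·x - 4, 4·y]].
At the point, J = [[3.500, 1.250], [-8.000, -2.000]] (det J = 3.000).
Solving J·Δ = −F gives Δ = (0.375, -2.750).
Then the next iterate is (x, y)₁ = (0.875, -3.250).

(0.875, -3.250)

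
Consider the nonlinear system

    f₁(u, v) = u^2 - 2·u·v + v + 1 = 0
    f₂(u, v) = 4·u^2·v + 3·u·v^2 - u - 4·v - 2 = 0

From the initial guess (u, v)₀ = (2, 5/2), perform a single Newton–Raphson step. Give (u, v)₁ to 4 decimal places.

At (2, 5/2): F = (-2.5000, 63.5000).
Jacobian J = [[2·u - 2·v, -2·u + 1], [8·u·v + 3·v^2 - 1, 4·u^2 + 6·u·v - 4]].
At the point, J = [[-1.0000, -3.0000], [57.7500, 42.0000]] (det J = 131.2500).
Solving J·Δ = −F gives Δ = (-0.6514, -0.6162).
Then the next iterate is (u, v)₁ = (1.3486, 1.8838).

(1.3486, 1.8838)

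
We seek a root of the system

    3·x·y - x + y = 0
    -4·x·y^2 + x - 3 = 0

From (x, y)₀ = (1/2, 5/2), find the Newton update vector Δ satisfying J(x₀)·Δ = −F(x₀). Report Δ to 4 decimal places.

(-4.0000, 8.1000)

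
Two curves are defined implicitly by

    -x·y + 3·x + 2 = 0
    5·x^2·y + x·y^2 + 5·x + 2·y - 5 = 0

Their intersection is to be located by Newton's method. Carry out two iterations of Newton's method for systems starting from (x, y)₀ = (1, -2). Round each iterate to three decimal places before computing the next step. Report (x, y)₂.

(0.650, -14.260)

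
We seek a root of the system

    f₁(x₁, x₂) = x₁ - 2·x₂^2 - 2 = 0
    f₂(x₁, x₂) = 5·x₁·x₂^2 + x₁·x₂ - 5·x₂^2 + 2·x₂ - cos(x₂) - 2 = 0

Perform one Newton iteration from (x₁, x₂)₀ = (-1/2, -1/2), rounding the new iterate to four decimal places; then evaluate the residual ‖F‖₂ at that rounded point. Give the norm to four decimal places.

3.1559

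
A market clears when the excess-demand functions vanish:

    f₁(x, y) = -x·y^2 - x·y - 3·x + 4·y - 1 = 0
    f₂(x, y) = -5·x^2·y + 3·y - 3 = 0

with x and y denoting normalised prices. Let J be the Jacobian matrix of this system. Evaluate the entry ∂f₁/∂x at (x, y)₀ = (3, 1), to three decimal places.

-5.000

∂f₁/∂x = -y^2 - y - 3.
At (3, 1) this is -5.000.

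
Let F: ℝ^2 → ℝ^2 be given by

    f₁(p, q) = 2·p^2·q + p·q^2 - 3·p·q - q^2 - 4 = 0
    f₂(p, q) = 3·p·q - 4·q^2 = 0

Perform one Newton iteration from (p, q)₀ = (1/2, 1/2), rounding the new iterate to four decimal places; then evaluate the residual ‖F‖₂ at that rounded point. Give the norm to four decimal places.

At (1/2, 1/2): F = (-4.6250, -0.2500).
Jacobian J = [[4·p·q + q^2 - 3·q, 2·p^2 + 2·p·q - 3·p - 2·q], [3·q, 3·p - 8·q]].
At the point, J = [[-0.2500, -1.5000], [1.5000, -2.5000]] (det J = 2.8750).
Solving J·Δ = −F gives Δ = (-3.8913, -2.4348).
Then the next iterate is (p, q)₁ = (-3.3913, -1.9348).
Re-evaluating at (-3.3913, -1.9348): F = (-84.627022, 4.710658), so ‖F‖₂ = 84.7580.

84.7580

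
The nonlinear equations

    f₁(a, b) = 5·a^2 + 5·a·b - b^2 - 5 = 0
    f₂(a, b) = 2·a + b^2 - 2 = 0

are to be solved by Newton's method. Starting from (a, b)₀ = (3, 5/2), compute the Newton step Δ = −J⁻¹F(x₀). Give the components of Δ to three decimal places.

At (3, 5/2): F = (71.250, 10.250).
Jacobian J = [[10·a + 5·b, 5·a - 2·b], [2, 2·b]].
At the point, J = [[42.500, 10.000], [2.000, 5.000]] (det J = 192.500).
Solving J·Δ = −F gives Δ = (-1.318, -1.523).

(-1.318, -1.523)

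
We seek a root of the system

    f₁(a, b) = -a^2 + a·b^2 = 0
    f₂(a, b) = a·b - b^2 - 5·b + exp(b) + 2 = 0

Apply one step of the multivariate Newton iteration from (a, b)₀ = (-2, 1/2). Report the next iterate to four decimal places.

(-0.9082, 0.5700)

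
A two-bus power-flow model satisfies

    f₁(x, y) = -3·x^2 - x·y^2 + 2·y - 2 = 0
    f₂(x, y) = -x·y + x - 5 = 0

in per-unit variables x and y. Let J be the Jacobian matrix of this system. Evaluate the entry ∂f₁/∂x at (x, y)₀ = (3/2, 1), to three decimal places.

∂f₁/∂x = -6·x - y^2.
At (3/2, 1) this is -10.000.

-10.000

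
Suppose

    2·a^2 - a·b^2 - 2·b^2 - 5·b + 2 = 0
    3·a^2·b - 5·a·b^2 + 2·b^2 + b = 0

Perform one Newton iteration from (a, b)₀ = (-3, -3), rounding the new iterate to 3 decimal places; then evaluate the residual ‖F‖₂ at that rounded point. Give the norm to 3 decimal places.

At (-3, -3): F = (44.000, 69.000).
Jacobian J = [[4·a - b^2, -2·a·b - 4·b - 5], [6·a·b - 5·b^2, 3·a^2 - 10·a·b + 4·b + 1]].
At the point, J = [[-21.000, -11.000], [9.000, -74.000]] (det J = 1653.000).
Solving J·Δ = −F gives Δ = (1.511, 1.116).
Then the next iterate is (a, b)₁ = (-1.489, -1.884).
Re-evaluating at (-1.489, -1.884): F = (14.04047, 19.10944), so ‖F‖₂ = 23.713.

23.713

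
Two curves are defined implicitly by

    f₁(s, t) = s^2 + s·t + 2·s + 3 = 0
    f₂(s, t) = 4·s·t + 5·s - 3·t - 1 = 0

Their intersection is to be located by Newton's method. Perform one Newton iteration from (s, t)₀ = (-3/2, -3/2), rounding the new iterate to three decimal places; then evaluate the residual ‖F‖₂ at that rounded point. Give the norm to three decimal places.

At (-3/2, -3/2): F = (4.500, 5.000).
Jacobian J = [[2·s + t + 2, s], [4·t + 5, 4·s - 3]].
At the point, J = [[-2.500, -1.500], [-1.000, -9.000]] (det J = 21.000).
Solving J·Δ = −F gives Δ = (1.571, 0.381).
Then the next iterate is (s, t)₁ = (0.071, -1.119).
Re-evaluating at (0.071, -1.119): F = (3.06759, 2.39420), so ‖F‖₂ = 3.891.

3.891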